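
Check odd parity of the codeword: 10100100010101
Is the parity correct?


Number of 1s: 6

No, parity error (6 ones)


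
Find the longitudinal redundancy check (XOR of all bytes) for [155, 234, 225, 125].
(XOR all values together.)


XOR chain: 155 ^ 234 ^ 225 ^ 125 = 237

237


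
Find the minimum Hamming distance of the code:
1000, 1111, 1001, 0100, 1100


Comparing all pairs, minimum distance: 1
Can detect 0 errors, correct 0 errors

1


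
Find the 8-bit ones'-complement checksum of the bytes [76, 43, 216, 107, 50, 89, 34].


Sum = 615 mod 256 = 103
Complement = 152

152


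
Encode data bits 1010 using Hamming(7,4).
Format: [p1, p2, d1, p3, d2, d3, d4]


Parity bits: p1=1, p2=0, p3=1

1011010


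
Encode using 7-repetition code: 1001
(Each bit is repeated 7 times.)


Each bit -> 7 copies

1111111000000000000001111111


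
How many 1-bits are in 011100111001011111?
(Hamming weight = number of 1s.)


Counting 1s in 011100111001011111

12


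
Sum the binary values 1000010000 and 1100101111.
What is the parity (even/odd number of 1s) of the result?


1000010000 = 528
1100101111 = 815
Sum = 1343 = 10100111111
1s count = 8

even parity (8 ones in 10100111111)


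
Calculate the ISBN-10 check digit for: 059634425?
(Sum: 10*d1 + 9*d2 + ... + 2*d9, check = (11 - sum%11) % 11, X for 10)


Weighted sum: 229
229 mod 11 = 9

Check digit: 2


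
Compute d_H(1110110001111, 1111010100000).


XOR: 0001100101111
Count of 1s: 7

7


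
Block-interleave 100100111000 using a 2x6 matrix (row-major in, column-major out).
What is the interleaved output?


Matrix:
  100100
  111000
Read columns: 110101100000

110101100000


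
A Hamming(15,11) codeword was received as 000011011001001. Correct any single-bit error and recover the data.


Syndrome = 1: error at position 1

Data: 01101001001 (corrected bit 1)


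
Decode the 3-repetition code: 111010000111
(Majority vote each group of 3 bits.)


Groups: 111, 010, 000, 111
Majority votes: 1001

1001


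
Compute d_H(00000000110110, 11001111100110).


XOR: 11001111010000
Count of 1s: 7

7


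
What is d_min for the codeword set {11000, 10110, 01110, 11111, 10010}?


Comparing all pairs, minimum distance: 1
Can detect 0 errors, correct 0 errors

1


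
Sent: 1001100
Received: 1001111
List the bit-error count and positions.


XOR: 0000011

2 error(s) at position(s): 5, 6


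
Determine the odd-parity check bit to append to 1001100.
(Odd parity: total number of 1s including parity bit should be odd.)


Number of 1s in data: 3
Parity bit: 0

0


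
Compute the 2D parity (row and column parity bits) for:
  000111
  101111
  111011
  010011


Row parities: 1111
Column parities: 000000

Row P: 1111, Col P: 000000, Corner: 0


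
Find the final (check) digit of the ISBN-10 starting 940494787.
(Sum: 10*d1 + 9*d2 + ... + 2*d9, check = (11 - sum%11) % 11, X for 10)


Weighted sum: 294
294 mod 11 = 8

Check digit: 3


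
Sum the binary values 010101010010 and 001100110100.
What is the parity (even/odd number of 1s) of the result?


010101010010 = 1362
001100110100 = 820
Sum = 2182 = 100010000110
1s count = 4

even parity (4 ones in 100010000110)


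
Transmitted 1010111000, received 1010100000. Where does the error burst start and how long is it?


XOR: 0000011000

Burst at position 5, length 2


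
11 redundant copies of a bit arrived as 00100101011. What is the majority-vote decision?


Ones: 5 out of 11
Threshold: 6

0 (5/11 voted 1)


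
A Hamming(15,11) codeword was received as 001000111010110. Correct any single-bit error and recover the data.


Syndrome = 13: error at position 13

Data: 10011010010 (corrected bit 13)


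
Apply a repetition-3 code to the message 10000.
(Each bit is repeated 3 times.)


Each bit -> 3 copies

111000000000000


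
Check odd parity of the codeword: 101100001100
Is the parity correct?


Number of 1s: 5

Yes, parity is correct (5 ones)


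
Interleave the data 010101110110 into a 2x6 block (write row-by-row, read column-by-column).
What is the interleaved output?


Matrix:
  010101
  110110
Read columns: 011100110110

011100110110


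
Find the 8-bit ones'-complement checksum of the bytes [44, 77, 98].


Sum = 219 mod 256 = 219
Complement = 36

36


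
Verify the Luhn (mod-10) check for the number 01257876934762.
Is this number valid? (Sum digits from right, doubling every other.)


Luhn sum = 66
66 mod 10 = 6

Invalid (Luhn sum mod 10 = 6)


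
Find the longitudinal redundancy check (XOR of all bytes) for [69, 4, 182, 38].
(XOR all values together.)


XOR chain: 69 ^ 4 ^ 182 ^ 38 = 209

209


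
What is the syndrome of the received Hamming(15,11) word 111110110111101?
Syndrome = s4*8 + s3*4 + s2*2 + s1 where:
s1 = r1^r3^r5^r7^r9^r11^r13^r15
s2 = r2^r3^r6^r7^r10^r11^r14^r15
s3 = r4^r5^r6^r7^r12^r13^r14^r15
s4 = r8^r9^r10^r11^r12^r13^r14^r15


s1=1, s2=0, s3=0, s4=0

Syndrome = 1 (error at position 1)


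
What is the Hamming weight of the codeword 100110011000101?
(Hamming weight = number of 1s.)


Counting 1s in 100110011000101

7


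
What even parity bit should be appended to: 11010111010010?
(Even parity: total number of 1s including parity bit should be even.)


Number of 1s in data: 8
Parity bit: 0

0


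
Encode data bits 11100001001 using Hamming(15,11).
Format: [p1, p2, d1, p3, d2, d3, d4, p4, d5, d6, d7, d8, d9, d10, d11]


Parity bits: p1=1, p2=1, p3=0, p4=0

111011000001001


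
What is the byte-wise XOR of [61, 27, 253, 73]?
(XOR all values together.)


XOR chain: 61 ^ 27 ^ 253 ^ 73 = 146

146


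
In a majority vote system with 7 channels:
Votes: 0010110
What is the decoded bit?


Ones: 3 out of 7
Threshold: 4

0 (3/7 voted 1)


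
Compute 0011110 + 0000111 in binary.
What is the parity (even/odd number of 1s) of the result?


0011110 = 30
0000111 = 7
Sum = 37 = 100101
1s count = 3

odd parity (3 ones in 100101)


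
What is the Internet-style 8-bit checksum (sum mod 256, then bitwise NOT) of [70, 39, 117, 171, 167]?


Sum = 564 mod 256 = 52
Complement = 203

203


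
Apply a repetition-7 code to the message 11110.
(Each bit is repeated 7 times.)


Each bit -> 7 copies

11111111111111111111111111110000000


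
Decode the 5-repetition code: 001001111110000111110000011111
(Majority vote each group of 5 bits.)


Groups: 00100, 11111, 10000, 11111, 00000, 11111
Majority votes: 010101

010101


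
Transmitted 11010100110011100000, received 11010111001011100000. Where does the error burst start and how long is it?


XOR: 00000011111000000000

Burst at position 6, length 5


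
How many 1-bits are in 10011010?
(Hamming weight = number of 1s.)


Counting 1s in 10011010

4


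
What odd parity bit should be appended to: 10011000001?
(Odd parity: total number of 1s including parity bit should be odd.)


Number of 1s in data: 4
Parity bit: 1

1


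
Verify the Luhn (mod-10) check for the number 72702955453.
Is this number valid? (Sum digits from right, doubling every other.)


Luhn sum = 43
43 mod 10 = 3

Invalid (Luhn sum mod 10 = 3)


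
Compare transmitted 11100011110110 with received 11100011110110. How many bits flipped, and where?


XOR: 00000000000000

0 errors (received matches sent)


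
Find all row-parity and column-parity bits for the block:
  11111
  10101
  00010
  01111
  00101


Row parities: 11100
Column parities: 00010

Row P: 11100, Col P: 00010, Corner: 1


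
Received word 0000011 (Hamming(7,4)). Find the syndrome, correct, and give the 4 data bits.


Syndrome = 1: error at position 1

Data: 0011 (corrected bit 1)


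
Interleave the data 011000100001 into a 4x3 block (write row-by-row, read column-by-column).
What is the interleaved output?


Matrix:
  011
  000
  100
  001
Read columns: 001010001001

001010001001


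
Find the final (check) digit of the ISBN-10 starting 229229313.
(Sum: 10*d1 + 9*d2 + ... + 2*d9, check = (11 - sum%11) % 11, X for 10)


Weighted sum: 202
202 mod 11 = 4

Check digit: 7


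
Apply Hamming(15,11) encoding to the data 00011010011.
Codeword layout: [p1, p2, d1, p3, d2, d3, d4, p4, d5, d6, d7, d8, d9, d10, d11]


Parity bits: p1=0, p2=0, p3=1, p4=0

000100101010011


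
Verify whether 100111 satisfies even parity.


Number of 1s: 4

Yes, parity is correct (4 ones)


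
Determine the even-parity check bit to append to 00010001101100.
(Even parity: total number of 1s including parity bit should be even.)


Number of 1s in data: 5
Parity bit: 1

1


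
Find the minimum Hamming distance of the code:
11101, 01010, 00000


Comparing all pairs, minimum distance: 2
Can detect 1 errors, correct 0 errors

2


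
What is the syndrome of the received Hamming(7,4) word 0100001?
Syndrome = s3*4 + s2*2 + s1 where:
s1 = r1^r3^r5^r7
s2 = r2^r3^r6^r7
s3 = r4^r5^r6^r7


s1=1, s2=0, s3=1

Syndrome = 5 (error at position 5)


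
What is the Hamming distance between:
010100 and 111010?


XOR: 101110
Count of 1s: 4

4


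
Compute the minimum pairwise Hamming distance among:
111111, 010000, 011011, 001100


Comparing all pairs, minimum distance: 2
Can detect 1 errors, correct 0 errors

2


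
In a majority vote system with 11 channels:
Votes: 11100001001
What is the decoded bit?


Ones: 5 out of 11
Threshold: 6

0 (5/11 voted 1)


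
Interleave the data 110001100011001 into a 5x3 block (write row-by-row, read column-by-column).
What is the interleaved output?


Matrix:
  110
  001
  100
  011
  001
Read columns: 101001001001011

101001001001011


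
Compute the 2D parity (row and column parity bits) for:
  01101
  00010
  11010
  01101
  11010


Row parities: 11111
Column parities: 00010

Row P: 11111, Col P: 00010, Corner: 1


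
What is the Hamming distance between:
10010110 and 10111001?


XOR: 00101111
Count of 1s: 5

5


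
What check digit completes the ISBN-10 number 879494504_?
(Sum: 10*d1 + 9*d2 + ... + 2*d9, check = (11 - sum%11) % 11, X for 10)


Weighted sum: 345
345 mod 11 = 4

Check digit: 7


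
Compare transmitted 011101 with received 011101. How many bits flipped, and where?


XOR: 000000

0 errors (received matches sent)


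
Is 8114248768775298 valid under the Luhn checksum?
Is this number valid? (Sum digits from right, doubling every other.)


Luhn sum = 79
79 mod 10 = 9

Invalid (Luhn sum mod 10 = 9)


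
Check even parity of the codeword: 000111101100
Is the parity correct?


Number of 1s: 6

Yes, parity is correct (6 ones)


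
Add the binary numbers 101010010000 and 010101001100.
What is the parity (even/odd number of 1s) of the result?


101010010000 = 2704
010101001100 = 1356
Sum = 4060 = 111111011100
1s count = 9

odd parity (9 ones in 111111011100)


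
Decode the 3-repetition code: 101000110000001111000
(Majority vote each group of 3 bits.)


Groups: 101, 000, 110, 000, 001, 111, 000
Majority votes: 1010010

1010010


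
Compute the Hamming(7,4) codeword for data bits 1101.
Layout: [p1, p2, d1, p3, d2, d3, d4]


Parity bits: p1=1, p2=0, p3=0

1010101


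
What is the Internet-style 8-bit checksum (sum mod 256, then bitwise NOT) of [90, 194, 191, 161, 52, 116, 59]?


Sum = 863 mod 256 = 95
Complement = 160

160


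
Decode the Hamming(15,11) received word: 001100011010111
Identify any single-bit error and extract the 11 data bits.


Syndrome = 1: error at position 1

Data: 10001010111 (corrected bit 1)


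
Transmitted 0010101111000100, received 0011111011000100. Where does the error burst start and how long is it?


XOR: 0001010100000000

Burst at position 3, length 5


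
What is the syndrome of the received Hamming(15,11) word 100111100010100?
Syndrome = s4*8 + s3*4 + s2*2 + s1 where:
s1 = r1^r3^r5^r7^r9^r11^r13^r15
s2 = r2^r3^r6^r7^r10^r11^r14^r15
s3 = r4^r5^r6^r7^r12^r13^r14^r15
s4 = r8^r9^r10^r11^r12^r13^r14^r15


s1=1, s2=1, s3=1, s4=0

Syndrome = 7 (error at position 7)


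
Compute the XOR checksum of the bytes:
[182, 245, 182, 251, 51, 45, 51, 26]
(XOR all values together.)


XOR chain: 182 ^ 245 ^ 182 ^ 251 ^ 51 ^ 45 ^ 51 ^ 26 = 57

57


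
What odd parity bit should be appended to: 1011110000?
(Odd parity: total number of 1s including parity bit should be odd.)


Number of 1s in data: 5
Parity bit: 0

0


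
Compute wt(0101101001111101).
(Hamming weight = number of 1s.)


Counting 1s in 0101101001111101

10


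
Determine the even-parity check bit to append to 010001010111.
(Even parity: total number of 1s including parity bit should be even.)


Number of 1s in data: 6
Parity bit: 0

0


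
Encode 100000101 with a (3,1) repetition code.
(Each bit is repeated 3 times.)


Each bit -> 3 copies

111000000000000000111000111


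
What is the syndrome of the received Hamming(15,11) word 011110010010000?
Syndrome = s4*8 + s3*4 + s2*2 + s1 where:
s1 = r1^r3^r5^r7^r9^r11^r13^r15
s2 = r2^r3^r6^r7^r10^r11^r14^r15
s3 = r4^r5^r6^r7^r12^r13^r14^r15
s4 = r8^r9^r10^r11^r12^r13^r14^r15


s1=1, s2=1, s3=0, s4=0

Syndrome = 3 (error at position 3)


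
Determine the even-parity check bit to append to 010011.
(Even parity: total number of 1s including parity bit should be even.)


Number of 1s in data: 3
Parity bit: 1

1


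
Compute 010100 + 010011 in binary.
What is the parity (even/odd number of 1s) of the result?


010100 = 20
010011 = 19
Sum = 39 = 100111
1s count = 4

even parity (4 ones in 100111)


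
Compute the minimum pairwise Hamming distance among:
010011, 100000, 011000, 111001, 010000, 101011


Comparing all pairs, minimum distance: 1
Can detect 0 errors, correct 0 errors

1


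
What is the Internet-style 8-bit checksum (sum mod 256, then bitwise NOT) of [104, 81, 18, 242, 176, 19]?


Sum = 640 mod 256 = 128
Complement = 127

127


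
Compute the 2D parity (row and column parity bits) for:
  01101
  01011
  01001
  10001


Row parities: 1100
Column parities: 11110

Row P: 1100, Col P: 11110, Corner: 0


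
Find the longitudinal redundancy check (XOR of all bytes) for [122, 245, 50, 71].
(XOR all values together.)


XOR chain: 122 ^ 245 ^ 50 ^ 71 = 250

250


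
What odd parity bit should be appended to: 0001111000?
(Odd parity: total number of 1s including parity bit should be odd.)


Number of 1s in data: 4
Parity bit: 1

1


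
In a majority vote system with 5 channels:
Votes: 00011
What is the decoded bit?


Ones: 2 out of 5
Threshold: 3

0 (2/5 voted 1)


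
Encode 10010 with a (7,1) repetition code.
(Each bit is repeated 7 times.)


Each bit -> 7 copies

11111110000000000000011111110000000


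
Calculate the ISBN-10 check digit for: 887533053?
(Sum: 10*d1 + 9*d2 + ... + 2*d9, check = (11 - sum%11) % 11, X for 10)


Weighted sum: 297
297 mod 11 = 0

Check digit: 0


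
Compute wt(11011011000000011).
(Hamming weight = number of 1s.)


Counting 1s in 11011011000000011

8


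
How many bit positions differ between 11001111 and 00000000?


XOR: 11001111
Count of 1s: 6

6


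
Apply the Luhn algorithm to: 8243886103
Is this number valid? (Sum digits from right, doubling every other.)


Luhn sum = 42
42 mod 10 = 2

Invalid (Luhn sum mod 10 = 2)


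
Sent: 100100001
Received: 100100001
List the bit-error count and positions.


XOR: 000000000

0 errors (received matches sent)


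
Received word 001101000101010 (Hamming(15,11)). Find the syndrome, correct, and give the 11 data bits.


Syndrome = 9: error at position 9

Data: 10101101010 (corrected bit 9)


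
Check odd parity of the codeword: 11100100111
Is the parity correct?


Number of 1s: 7

Yes, parity is correct (7 ones)


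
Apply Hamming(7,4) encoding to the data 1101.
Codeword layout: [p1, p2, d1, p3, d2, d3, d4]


Parity bits: p1=1, p2=0, p3=0

1010101


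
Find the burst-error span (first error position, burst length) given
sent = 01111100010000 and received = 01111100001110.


XOR: 00000000011110

Burst at position 9, length 4


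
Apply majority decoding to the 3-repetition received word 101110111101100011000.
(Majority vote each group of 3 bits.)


Groups: 101, 110, 111, 101, 100, 011, 000
Majority votes: 1111010

1111010


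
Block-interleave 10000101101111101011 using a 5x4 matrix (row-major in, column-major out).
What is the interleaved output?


Matrix:
  1000
  0101
  1011
  1110
  1011
Read columns: 10111010100011101101

10111010100011101101


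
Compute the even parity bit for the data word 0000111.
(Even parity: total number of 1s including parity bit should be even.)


Number of 1s in data: 3
Parity bit: 1

1


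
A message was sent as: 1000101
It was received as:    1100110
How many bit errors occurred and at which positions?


XOR: 0100011

3 error(s) at position(s): 1, 5, 6


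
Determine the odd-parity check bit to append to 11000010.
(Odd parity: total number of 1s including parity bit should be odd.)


Number of 1s in data: 3
Parity bit: 0

0


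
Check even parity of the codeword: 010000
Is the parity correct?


Number of 1s: 1

No, parity error (1 ones)


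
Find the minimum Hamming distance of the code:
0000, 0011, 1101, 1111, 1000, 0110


Comparing all pairs, minimum distance: 1
Can detect 0 errors, correct 0 errors

1


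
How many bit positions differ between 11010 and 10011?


XOR: 01001
Count of 1s: 2

2


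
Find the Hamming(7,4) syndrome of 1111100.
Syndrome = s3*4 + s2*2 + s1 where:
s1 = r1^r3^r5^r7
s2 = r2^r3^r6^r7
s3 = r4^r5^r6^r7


s1=1, s2=0, s3=0

Syndrome = 1 (error at position 1)


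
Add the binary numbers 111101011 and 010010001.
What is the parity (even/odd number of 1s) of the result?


111101011 = 491
010010001 = 145
Sum = 636 = 1001111100
1s count = 6

even parity (6 ones in 1001111100)


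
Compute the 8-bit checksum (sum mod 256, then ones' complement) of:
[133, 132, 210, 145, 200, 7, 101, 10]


Sum = 938 mod 256 = 170
Complement = 85

85


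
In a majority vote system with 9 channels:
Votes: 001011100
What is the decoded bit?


Ones: 4 out of 9
Threshold: 5

0 (4/9 voted 1)


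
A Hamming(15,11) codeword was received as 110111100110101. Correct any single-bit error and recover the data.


Syndrome = 0: no error detected

Data: 01110110101 (no errors)


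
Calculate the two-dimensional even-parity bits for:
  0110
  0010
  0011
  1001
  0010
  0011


Row parities: 010010
Column parities: 1111

Row P: 010010, Col P: 1111, Corner: 0


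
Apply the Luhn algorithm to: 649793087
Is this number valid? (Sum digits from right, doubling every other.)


Luhn sum = 57
57 mod 10 = 7

Invalid (Luhn sum mod 10 = 7)


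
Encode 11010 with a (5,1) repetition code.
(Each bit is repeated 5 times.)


Each bit -> 5 copies

1111111111000001111100000


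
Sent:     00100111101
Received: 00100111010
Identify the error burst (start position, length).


XOR: 00000000111

Burst at position 8, length 3


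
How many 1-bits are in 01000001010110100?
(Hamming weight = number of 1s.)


Counting 1s in 01000001010110100

6


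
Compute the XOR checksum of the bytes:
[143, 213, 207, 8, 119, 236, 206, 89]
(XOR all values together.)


XOR chain: 143 ^ 213 ^ 207 ^ 8 ^ 119 ^ 236 ^ 206 ^ 89 = 145

145


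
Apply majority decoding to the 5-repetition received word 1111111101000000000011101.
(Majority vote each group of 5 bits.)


Groups: 11111, 11101, 00000, 00000, 11101
Majority votes: 11001

11001


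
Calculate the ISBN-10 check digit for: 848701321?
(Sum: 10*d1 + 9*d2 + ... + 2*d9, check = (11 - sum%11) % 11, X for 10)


Weighted sum: 254
254 mod 11 = 1

Check digit: X


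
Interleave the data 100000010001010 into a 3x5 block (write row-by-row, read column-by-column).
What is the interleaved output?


Matrix:
  10000
  00100
  01010
Read columns: 100001010001000

100001010001000


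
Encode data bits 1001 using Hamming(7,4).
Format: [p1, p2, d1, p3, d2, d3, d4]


Parity bits: p1=0, p2=0, p3=1

0011001


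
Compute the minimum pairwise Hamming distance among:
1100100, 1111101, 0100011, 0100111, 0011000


Comparing all pairs, minimum distance: 1
Can detect 0 errors, correct 0 errors

1


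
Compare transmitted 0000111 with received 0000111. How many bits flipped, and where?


XOR: 0000000

0 errors (received matches sent)


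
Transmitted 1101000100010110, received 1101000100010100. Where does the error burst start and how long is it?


XOR: 0000000000000010

Burst at position 14, length 1


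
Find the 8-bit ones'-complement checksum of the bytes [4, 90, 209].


Sum = 303 mod 256 = 47
Complement = 208

208


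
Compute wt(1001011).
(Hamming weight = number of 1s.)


Counting 1s in 1001011

4


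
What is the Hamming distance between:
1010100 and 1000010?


XOR: 0010110
Count of 1s: 3

3


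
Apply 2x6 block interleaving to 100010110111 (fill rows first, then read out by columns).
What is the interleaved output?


Matrix:
  100010
  110111
Read columns: 110100011101

110100011101


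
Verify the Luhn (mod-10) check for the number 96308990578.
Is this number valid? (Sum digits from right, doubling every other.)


Luhn sum = 59
59 mod 10 = 9

Invalid (Luhn sum mod 10 = 9)


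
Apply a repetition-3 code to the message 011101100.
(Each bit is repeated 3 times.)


Each bit -> 3 copies

000111111111000111111000000


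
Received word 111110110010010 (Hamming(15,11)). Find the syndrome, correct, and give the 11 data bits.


Syndrome = 11: error at position 11

Data: 11010000010 (corrected bit 11)


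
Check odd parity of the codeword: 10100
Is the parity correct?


Number of 1s: 2

No, parity error (2 ones)


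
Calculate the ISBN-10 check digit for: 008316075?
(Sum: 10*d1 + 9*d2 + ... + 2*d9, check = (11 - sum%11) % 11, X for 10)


Weighted sum: 152
152 mod 11 = 9

Check digit: 2


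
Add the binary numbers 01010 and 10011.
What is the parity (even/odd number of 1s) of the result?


01010 = 10
10011 = 19
Sum = 29 = 11101
1s count = 4

even parity (4 ones in 11101)


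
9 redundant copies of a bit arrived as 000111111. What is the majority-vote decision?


Ones: 6 out of 9
Threshold: 5

1 (6/9 voted 1)


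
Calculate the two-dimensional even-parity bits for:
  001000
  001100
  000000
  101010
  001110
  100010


Row parities: 100110
Column parities: 000010

Row P: 100110, Col P: 000010, Corner: 1


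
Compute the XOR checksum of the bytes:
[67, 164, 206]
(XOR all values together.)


XOR chain: 67 ^ 164 ^ 206 = 41

41


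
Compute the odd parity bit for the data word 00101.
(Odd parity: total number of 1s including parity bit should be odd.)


Number of 1s in data: 2
Parity bit: 1

1


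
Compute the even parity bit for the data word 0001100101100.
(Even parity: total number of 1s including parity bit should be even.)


Number of 1s in data: 5
Parity bit: 1

1


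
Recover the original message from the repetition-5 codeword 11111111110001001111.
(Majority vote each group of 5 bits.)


Groups: 11111, 11111, 00010, 01111
Majority votes: 1101

1101


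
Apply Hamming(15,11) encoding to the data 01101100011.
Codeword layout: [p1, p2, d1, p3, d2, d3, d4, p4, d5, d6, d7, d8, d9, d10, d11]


Parity bits: p1=1, p2=0, p3=0, p4=0

100011001100011


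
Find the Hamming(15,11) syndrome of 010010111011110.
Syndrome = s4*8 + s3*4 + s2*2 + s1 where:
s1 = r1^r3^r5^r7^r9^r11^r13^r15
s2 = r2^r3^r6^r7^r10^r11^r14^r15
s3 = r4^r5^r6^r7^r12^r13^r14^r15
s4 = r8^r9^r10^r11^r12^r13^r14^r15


s1=1, s2=0, s3=1, s4=0

Syndrome = 5 (error at position 5)


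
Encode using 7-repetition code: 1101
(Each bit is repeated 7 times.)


Each bit -> 7 copies

1111111111111100000001111111


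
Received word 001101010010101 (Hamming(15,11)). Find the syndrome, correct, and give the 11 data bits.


Syndrome = 0: no error detected

Data: 10100010101 (no errors)


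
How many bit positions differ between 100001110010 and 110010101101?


XOR: 010011011111
Count of 1s: 8

8


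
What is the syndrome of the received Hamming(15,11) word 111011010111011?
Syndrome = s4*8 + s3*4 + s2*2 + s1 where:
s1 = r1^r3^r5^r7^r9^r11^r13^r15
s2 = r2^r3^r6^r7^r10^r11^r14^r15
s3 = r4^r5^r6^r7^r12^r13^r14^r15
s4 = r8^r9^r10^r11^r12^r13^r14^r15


s1=1, s2=1, s3=1, s4=0

Syndrome = 7 (error at position 7)


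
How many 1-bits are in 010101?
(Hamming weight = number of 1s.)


Counting 1s in 010101

3


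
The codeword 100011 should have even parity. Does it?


Number of 1s: 3

No, parity error (3 ones)


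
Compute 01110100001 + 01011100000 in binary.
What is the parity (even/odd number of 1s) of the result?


01110100001 = 929
01011100000 = 736
Sum = 1665 = 11010000001
1s count = 4

even parity (4 ones in 11010000001)


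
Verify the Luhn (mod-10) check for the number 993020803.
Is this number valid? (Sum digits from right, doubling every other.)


Luhn sum = 34
34 mod 10 = 4

Invalid (Luhn sum mod 10 = 4)


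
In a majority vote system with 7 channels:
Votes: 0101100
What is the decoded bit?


Ones: 3 out of 7
Threshold: 4

0 (3/7 voted 1)


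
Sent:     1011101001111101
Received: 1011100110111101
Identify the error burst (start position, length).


XOR: 0000001111000000

Burst at position 6, length 4


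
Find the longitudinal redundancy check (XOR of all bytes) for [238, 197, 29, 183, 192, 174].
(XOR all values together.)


XOR chain: 238 ^ 197 ^ 29 ^ 183 ^ 192 ^ 174 = 239

239


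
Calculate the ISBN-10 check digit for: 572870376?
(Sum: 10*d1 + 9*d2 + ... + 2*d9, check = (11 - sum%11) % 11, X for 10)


Weighted sum: 272
272 mod 11 = 8

Check digit: 3


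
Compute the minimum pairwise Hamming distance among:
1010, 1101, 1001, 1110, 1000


Comparing all pairs, minimum distance: 1
Can detect 0 errors, correct 0 errors

1


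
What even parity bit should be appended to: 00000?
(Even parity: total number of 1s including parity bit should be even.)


Number of 1s in data: 0
Parity bit: 0

0


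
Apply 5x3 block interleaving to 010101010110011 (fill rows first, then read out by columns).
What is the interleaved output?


Matrix:
  010
  101
  010
  110
  011
Read columns: 010101011101001

010101011101001


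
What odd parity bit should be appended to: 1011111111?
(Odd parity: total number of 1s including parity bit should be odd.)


Number of 1s in data: 9
Parity bit: 0

0


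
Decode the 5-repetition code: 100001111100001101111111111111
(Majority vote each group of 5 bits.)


Groups: 10000, 11111, 00001, 10111, 11111, 11111
Majority votes: 010111

010111


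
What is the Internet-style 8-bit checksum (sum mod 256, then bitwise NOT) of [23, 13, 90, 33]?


Sum = 159 mod 256 = 159
Complement = 96

96


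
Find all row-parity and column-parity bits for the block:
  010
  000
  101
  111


Row parities: 1001
Column parities: 000

Row P: 1001, Col P: 000, Corner: 0


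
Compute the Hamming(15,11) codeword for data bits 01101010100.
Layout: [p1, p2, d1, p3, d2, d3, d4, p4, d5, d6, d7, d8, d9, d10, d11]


Parity bits: p1=0, p2=0, p3=1, p4=1

000111011010100


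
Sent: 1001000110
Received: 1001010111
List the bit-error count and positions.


XOR: 0000010001

2 error(s) at position(s): 5, 9


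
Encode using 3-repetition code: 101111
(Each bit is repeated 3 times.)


Each bit -> 3 copies

111000111111111111


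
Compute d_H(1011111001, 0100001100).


XOR: 1111110101
Count of 1s: 8

8


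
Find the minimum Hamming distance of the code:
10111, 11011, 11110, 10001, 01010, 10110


Comparing all pairs, minimum distance: 1
Can detect 0 errors, correct 0 errors

1


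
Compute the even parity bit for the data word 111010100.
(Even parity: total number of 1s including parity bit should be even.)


Number of 1s in data: 5
Parity bit: 1

1


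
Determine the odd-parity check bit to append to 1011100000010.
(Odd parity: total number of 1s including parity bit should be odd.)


Number of 1s in data: 5
Parity bit: 0

0


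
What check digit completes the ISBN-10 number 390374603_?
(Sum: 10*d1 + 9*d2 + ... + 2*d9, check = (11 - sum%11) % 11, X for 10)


Weighted sum: 224
224 mod 11 = 4

Check digit: 7


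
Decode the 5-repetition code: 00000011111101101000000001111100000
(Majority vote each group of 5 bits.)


Groups: 00000, 01111, 11011, 01000, 00000, 11111, 00000
Majority votes: 0110010

0110010


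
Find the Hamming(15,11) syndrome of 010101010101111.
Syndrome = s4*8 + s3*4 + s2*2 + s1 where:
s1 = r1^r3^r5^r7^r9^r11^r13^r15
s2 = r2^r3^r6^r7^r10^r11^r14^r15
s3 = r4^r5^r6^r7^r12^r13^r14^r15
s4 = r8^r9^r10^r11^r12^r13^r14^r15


s1=0, s2=1, s3=0, s4=0

Syndrome = 2 (error at position 2)


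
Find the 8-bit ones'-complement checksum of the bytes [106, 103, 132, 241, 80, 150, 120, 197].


Sum = 1129 mod 256 = 105
Complement = 150

150


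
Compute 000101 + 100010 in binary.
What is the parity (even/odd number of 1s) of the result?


000101 = 5
100010 = 34
Sum = 39 = 100111
1s count = 4

even parity (4 ones in 100111)


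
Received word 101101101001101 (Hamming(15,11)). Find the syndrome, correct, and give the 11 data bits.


Syndrome = 0: no error detected

Data: 10111001101 (no errors)


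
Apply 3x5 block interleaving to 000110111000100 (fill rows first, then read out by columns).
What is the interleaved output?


Matrix:
  00011
  01110
  00100
Read columns: 000010011110100

000010011110100


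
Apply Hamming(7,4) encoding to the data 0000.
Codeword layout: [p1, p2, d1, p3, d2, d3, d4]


Parity bits: p1=0, p2=0, p3=0

0000000


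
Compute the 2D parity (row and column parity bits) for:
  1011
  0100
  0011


Row parities: 110
Column parities: 1100

Row P: 110, Col P: 1100, Corner: 0


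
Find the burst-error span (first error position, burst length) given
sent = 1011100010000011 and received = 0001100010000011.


XOR: 1010000000000000

Burst at position 0, length 3


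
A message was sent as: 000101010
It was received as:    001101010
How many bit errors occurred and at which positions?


XOR: 001000000

1 error(s) at position(s): 2


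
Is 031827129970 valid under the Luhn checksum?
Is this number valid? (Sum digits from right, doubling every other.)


Luhn sum = 51
51 mod 10 = 1

Invalid (Luhn sum mod 10 = 1)


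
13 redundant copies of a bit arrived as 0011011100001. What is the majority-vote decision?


Ones: 6 out of 13
Threshold: 7

0 (6/13 voted 1)


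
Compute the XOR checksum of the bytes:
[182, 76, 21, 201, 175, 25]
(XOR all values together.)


XOR chain: 182 ^ 76 ^ 21 ^ 201 ^ 175 ^ 25 = 144

144


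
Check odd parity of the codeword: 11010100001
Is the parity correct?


Number of 1s: 5

Yes, parity is correct (5 ones)


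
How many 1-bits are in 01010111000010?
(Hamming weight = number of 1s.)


Counting 1s in 01010111000010

6


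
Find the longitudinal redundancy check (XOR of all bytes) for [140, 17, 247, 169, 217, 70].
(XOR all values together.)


XOR chain: 140 ^ 17 ^ 247 ^ 169 ^ 217 ^ 70 = 92

92


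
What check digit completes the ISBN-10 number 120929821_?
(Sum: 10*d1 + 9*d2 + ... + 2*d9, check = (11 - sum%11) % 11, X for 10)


Weighted sum: 188
188 mod 11 = 1

Check digit: X


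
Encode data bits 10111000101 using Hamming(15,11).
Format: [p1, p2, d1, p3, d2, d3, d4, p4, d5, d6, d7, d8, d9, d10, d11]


Parity bits: p1=1, p2=0, p3=0, p4=1

101001111000101


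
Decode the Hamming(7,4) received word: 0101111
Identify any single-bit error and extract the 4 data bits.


Syndrome = 2: error at position 2

Data: 0111 (corrected bit 2)


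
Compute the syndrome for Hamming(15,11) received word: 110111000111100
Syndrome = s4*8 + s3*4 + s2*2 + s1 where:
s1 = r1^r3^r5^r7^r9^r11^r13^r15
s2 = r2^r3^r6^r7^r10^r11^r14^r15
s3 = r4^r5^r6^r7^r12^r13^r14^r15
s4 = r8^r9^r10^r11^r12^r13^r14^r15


s1=0, s2=0, s3=1, s4=0

Syndrome = 4 (error at position 4)


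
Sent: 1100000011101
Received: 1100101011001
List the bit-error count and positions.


XOR: 0000101000100

3 error(s) at position(s): 4, 6, 10


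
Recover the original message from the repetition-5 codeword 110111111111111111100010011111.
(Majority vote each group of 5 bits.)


Groups: 11011, 11111, 11111, 11110, 00100, 11111
Majority votes: 111101

111101


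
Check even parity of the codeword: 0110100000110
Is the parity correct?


Number of 1s: 5

No, parity error (5 ones)


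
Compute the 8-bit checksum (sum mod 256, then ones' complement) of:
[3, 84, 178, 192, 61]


Sum = 518 mod 256 = 6
Complement = 249

249


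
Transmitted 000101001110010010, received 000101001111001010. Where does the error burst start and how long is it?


XOR: 000000000001011000

Burst at position 11, length 4


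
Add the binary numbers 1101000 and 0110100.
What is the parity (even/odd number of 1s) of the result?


1101000 = 104
0110100 = 52
Sum = 156 = 10011100
1s count = 4

even parity (4 ones in 10011100)


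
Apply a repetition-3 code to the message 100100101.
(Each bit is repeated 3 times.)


Each bit -> 3 copies

111000000111000000111000111


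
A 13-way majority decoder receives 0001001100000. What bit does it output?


Ones: 3 out of 13
Threshold: 7

0 (3/13 voted 1)


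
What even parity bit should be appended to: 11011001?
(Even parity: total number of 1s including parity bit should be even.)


Number of 1s in data: 5
Parity bit: 1

1


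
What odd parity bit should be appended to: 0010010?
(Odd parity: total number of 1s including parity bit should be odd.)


Number of 1s in data: 2
Parity bit: 1

1


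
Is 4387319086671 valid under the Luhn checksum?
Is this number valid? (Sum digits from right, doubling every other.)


Luhn sum = 60
60 mod 10 = 0

Valid (Luhn sum mod 10 = 0)


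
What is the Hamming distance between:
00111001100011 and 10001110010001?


XOR: 10110111110010
Count of 1s: 9

9


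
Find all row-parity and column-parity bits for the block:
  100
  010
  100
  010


Row parities: 1111
Column parities: 000

Row P: 1111, Col P: 000, Corner: 0


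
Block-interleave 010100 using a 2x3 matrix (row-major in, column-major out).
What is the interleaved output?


Matrix:
  010
  100
Read columns: 011000

011000


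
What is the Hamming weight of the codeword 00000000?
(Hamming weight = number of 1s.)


Counting 1s in 00000000

0


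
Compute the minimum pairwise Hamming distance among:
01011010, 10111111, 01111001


Comparing all pairs, minimum distance: 3
Can detect 2 errors, correct 1 errors

3


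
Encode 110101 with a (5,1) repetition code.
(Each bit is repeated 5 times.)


Each bit -> 5 copies

111111111100000111110000011111


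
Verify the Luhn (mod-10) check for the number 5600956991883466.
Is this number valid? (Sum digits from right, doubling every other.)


Luhn sum = 77
77 mod 10 = 7

Invalid (Luhn sum mod 10 = 7)


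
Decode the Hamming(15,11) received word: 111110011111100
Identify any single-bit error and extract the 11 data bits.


Syndrome = 0: no error detected

Data: 11001111100 (no errors)


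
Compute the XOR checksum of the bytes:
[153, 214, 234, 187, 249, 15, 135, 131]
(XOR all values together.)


XOR chain: 153 ^ 214 ^ 234 ^ 187 ^ 249 ^ 15 ^ 135 ^ 131 = 236

236


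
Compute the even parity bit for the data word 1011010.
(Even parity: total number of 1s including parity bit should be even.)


Number of 1s in data: 4
Parity bit: 0

0


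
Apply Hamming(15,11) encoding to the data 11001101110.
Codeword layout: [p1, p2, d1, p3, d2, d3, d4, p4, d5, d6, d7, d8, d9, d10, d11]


Parity bits: p1=0, p2=1, p3=0, p4=1

011010011101110


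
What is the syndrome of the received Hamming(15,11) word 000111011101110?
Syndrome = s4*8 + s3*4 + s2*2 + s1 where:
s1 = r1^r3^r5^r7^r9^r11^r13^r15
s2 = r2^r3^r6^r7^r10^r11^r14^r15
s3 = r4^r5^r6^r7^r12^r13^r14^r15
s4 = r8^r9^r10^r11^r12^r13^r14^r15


s1=1, s2=1, s3=0, s4=0

Syndrome = 3 (error at position 3)


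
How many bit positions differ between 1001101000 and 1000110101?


XOR: 0001011101
Count of 1s: 5

5


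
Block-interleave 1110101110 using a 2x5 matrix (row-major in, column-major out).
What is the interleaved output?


Matrix:
  11101
  01110
Read columns: 1011110110

1011110110


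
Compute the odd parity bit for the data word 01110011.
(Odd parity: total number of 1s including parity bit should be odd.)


Number of 1s in data: 5
Parity bit: 0

0


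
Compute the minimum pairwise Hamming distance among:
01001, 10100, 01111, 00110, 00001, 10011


Comparing all pairs, minimum distance: 1
Can detect 0 errors, correct 0 errors

1


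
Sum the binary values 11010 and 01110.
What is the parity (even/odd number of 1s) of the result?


11010 = 26
01110 = 14
Sum = 40 = 101000
1s count = 2

even parity (2 ones in 101000)


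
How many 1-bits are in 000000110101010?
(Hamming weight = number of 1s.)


Counting 1s in 000000110101010

5


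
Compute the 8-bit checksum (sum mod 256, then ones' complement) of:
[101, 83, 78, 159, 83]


Sum = 504 mod 256 = 248
Complement = 7

7


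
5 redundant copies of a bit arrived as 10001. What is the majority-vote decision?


Ones: 2 out of 5
Threshold: 3

0 (2/5 voted 1)


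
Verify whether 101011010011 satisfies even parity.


Number of 1s: 7

No, parity error (7 ones)


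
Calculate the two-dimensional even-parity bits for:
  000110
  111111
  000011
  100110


Row parities: 0001
Column parities: 011100

Row P: 0001, Col P: 011100, Corner: 1


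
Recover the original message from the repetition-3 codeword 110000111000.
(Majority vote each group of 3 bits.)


Groups: 110, 000, 111, 000
Majority votes: 1010

1010


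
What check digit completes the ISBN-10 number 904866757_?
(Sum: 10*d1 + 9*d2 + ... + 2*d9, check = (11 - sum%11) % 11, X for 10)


Weighted sum: 301
301 mod 11 = 4

Check digit: 7


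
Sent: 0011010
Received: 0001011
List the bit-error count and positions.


XOR: 0010001

2 error(s) at position(s): 2, 6


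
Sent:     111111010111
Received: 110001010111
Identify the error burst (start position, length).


XOR: 001110000000

Burst at position 2, length 3


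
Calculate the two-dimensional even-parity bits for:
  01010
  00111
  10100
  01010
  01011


Row parities: 01001
Column parities: 11000

Row P: 01001, Col P: 11000, Corner: 0


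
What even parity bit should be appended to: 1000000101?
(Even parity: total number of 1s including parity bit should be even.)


Number of 1s in data: 3
Parity bit: 1

1


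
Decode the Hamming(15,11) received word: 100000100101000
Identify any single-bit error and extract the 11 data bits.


Syndrome = 0: no error detected

Data: 00010101000 (no errors)


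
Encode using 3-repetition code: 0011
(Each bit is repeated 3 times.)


Each bit -> 3 copies

000000111111


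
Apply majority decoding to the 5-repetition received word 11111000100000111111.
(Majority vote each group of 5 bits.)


Groups: 11111, 00010, 00001, 11111
Majority votes: 1001

1001


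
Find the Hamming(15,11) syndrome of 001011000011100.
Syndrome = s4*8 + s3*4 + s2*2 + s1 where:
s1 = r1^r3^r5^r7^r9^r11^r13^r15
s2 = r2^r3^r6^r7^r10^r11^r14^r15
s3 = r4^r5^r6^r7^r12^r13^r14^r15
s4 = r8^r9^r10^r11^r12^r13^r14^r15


s1=0, s2=1, s3=0, s4=1

Syndrome = 10 (error at position 10)
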